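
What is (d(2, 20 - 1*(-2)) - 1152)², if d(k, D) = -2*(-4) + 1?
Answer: 1306449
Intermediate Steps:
d(k, D) = 9 (d(k, D) = 8 + 1 = 9)
(d(2, 20 - 1*(-2)) - 1152)² = (9 - 1152)² = (-1143)² = 1306449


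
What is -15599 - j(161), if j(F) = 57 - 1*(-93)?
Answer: -15749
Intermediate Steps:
j(F) = 150 (j(F) = 57 + 93 = 150)
-15599 - j(161) = -15599 - 1*150 = -15599 - 150 = -15749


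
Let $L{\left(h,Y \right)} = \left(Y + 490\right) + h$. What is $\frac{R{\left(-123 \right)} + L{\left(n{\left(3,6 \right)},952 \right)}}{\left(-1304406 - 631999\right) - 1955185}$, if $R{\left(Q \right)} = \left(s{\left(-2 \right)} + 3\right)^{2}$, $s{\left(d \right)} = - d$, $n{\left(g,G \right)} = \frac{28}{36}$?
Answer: $- \frac{1321}{3502431} \approx -0.00037717$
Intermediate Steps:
$n{\left(g,G \right)} = \frac{7}{9}$ ($n{\left(g,G \right)} = 28 \cdot \frac{1}{36} = \frac{7}{9}$)
$L{\left(h,Y \right)} = 490 + Y + h$ ($L{\left(h,Y \right)} = \left(490 + Y\right) + h = 490 + Y + h$)
$R{\left(Q \right)} = 25$ ($R{\left(Q \right)} = \left(\left(-1\right) \left(-2\right) + 3\right)^{2} = \left(2 + 3\right)^{2} = 5^{2} = 25$)
$\frac{R{\left(-123 \right)} + L{\left(n{\left(3,6 \right)},952 \right)}}{\left(-1304406 - 631999\right) - 1955185} = \frac{25 + \left(490 + 952 + \frac{7}{9}\right)}{\left(-1304406 - 631999\right) - 1955185} = \frac{25 + \frac{12985}{9}}{-1936405 - 1955185} = \frac{13210}{9 \left(-3891590\right)} = \frac{13210}{9} \left(- \frac{1}{3891590}\right) = - \frac{1321}{3502431}$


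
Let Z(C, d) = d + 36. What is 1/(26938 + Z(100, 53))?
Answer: 1/27027 ≈ 3.7000e-5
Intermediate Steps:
Z(C, d) = 36 + d
1/(26938 + Z(100, 53)) = 1/(26938 + (36 + 53)) = 1/(26938 + 89) = 1/27027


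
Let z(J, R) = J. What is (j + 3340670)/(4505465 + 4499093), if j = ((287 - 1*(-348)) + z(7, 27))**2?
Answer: 1876417/4502279 ≈ 0.41677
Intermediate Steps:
j = 412164 (j = ((287 - 1*(-348)) + 7)**2 = ((287 + 348) + 7)**2 = (635 + 7)**2 = 642**2 = 412164)
(j + 3340670)/(4505465 + 4499093) = (412164 + 3340670)/(4505465 + 4499093) = 3752834/9004558 = 3752834*(1/9004558) = 1876417/4502279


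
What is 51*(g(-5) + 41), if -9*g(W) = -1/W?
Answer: 31348/15 ≈ 2089.9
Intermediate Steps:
g(W) = 1/(9*W) (g(W) = -(-1)/(9*W) = 1/(9*W))
51*(g(-5) + 41) = 51*((⅑)/(-5) + 41) = 51*((⅑)*(-⅕) + 41) = 51*(-1/45 + 41) = 51*(1844/45) = 31348/15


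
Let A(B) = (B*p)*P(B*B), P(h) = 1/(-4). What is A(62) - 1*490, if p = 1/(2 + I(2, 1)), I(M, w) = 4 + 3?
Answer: -8851/18 ≈ -491.72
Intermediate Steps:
I(M, w) = 7
P(h) = -¼
p = ⅑ (p = 1/(2 + 7) = 1/9 = ⅑ ≈ 0.11111)
A(B) = -B/36 (A(B) = (B*(⅑))*(-¼) = (B/9)*(-¼) = -B/36)
A(62) - 1*490 = -1/36*62 - 1*490 = -31/18 - 490 = -8851/18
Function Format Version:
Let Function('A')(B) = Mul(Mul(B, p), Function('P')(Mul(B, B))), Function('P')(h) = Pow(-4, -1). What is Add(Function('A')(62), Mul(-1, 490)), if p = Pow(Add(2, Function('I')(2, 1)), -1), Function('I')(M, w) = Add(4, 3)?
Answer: Rational(-8851, 18) ≈ -491.72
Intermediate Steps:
Function('I')(M, w) = 7
Function('P')(h) = Rational(-1, 4)
p = Rational(1, 9) (p = Pow(Add(2, 7), -1) = Pow(9, -1) = Rational(1, 9) ≈ 0.11111)
Function('A')(B) = Mul(Rational(-1, 36), B) (Function('A')(B) = Mul(Mul(B, Rational(1, 9)), Rational(-1, 4)) = Mul(Mul(Rational(1, 9), B), Rational(-1, 4)) = Mul(Rational(-1, 36), B))
Add(Function('A')(62), Mul(-1, 490)) = Add(Mul(Rational(-1, 36), 62), Mul(-1, 490)) = Add(Rational(-31, 18), -490) = Rational(-8851, 18)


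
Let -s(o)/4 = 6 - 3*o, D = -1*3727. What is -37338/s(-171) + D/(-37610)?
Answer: 58834143/3253265 ≈ 18.085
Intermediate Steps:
D = -3727
s(o) = -24 + 12*o (s(o) = -4*(6 - 3*o) = -24 + 12*o)
-37338/s(-171) + D/(-37610) = -37338/(-24 + 12*(-171)) - 3727/(-37610) = -37338/(-24 - 2052) - 3727*(-1/37610) = -37338/(-2076) + 3727/37610 = -37338*(-1/2076) + 3727/37610 = 6223/346 + 3727/37610 = 58834143/3253265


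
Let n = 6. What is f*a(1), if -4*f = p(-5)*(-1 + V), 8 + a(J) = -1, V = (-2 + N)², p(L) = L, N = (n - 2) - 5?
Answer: -90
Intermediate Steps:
N = -1 (N = (6 - 2) - 5 = 4 - 5 = -1)
V = 9 (V = (-2 - 1)² = (-3)² = 9)
a(J) = -9 (a(J) = -8 - 1 = -9)
f = 10 (f = -(-5)*(-1 + 9)/4 = -(-5)*8/4 = -¼*(-40) = 10)
f*a(1) = 10*(-9) = -90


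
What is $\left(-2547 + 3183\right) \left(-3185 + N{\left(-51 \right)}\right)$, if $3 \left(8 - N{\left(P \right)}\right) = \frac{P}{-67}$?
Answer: $- \frac{135389136}{67} \approx -2.0207 \cdot 10^{6}$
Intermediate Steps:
$N{\left(P \right)} = 8 + \frac{P}{201}$ ($N{\left(P \right)} = 8 - \frac{P \frac{1}{-67}}{3} = 8 - \frac{P \left(- \frac{1}{67}\right)}{3} = 8 - \frac{\left(- \frac{1}{67}\right) P}{3} = 8 + \frac{P}{201}$)
$\left(-2547 + 3183\right) \left(-3185 + N{\left(-51 \right)}\right) = \left(-2547 + 3183\right) \left(-3185 + \left(8 + \frac{1}{201} \left(-51\right)\right)\right) = 636 \left(-3185 + \left(8 - \frac{17}{67}\right)\right) = 636 \left(-3185 + \frac{519}{67}\right) = 636 \left(- \frac{212876}{67}\right) = - \frac{135389136}{67}$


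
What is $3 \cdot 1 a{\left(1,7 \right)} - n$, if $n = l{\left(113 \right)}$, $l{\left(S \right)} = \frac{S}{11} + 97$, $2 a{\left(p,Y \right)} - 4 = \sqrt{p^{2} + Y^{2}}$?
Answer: $- \frac{1114}{11} + \frac{15 \sqrt{2}}{2} \approx -90.666$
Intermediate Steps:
$a{\left(p,Y \right)} = 2 + \frac{\sqrt{Y^{2} + p^{2}}}{2}$ ($a{\left(p,Y \right)} = 2 + \frac{\sqrt{p^{2} + Y^{2}}}{2} = 2 + \frac{\sqrt{Y^{2} + p^{2}}}{2}$)
$l{\left(S \right)} = 97 + \frac{S}{11}$ ($l{\left(S \right)} = S \frac{1}{11} + 97 = \frac{S}{11} + 97 = 97 + \frac{S}{11}$)
$n = \frac{1180}{11}$ ($n = 97 + \frac{1}{11} \cdot 113 = 97 + \frac{113}{11} = \frac{1180}{11} \approx 107.27$)
$3 \cdot 1 a{\left(1,7 \right)} - n = 3 \cdot 1 \left(2 + \frac{\sqrt{7^{2} + 1^{2}}}{2}\right) - \frac{1180}{11} = 3 \left(2 + \frac{\sqrt{49 + 1}}{2}\right) - \frac{1180}{11} = 3 \left(2 + \frac{\sqrt{50}}{2}\right) - \frac{1180}{11} = 3 \left(2 + \frac{5 \sqrt{2}}{2}\right) - \frac{1180}{11} = \left(6 + \frac{15 \sqrt{2}}{2}\right) - \frac{1180}{11} = - \frac{1114}{11} + \frac{15 \sqrt{2}}{2}$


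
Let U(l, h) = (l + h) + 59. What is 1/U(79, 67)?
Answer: 1/205 ≈ 0.0048781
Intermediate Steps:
U(l, h) = 59 + h + l (U(l, h) = (h + l) + 59 = 59 + h + l)
1/U(79, 67) = 1/(59 + 67 + 79) = 1/205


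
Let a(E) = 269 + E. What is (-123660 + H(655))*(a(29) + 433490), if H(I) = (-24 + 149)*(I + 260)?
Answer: -4027721580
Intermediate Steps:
H(I) = 32500 + 125*I (H(I) = 125*(260 + I) = 32500 + 125*I)
(-123660 + H(655))*(a(29) + 433490) = (-123660 + (32500 + 125*655))*((269 + 29) + 433490) = (-123660 + (32500 + 81875))*(298 + 433490) = (-123660 + 114375)*433788 = -9285*433788 = -4027721580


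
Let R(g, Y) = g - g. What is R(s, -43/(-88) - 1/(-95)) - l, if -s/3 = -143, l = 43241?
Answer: -43241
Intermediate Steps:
s = 429 (s = -3*(-143) = 429)
R(g, Y) = 0
R(s, -43/(-88) - 1/(-95)) - l = 0 - 1*43241 = 0 - 43241 = -43241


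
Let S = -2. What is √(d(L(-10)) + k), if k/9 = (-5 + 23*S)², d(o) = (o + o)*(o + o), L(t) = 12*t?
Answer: 3*√9001 ≈ 284.62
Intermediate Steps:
d(o) = 4*o² (d(o) = (2*o)*(2*o) = 4*o²)
k = 23409 (k = 9*(-5 + 23*(-2))² = 9*(-5 - 46)² = 9*(-51)² = 9*2601 = 23409)
√(d(L(-10)) + k) = √(4*(12*(-10))² + 23409) = √(4*(-120)² + 23409) = √(4*14400 + 23409) = √(57600 + 23409) = √81009 = 3*√9001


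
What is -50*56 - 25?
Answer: -2825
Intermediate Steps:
-50*56 - 25 = -2800 - 25 = -2825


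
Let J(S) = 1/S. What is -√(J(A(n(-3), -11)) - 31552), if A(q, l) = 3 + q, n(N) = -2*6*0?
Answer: -I*√283965/3 ≈ -177.63*I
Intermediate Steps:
n(N) = 0 (n(N) = -12*0 = 0)
-√(J(A(n(-3), -11)) - 31552) = -√(1/(3 + 0) - 31552) = -√(1/3 - 31552) = -√(⅓ - 31552) = -√(-94655/3) = -I*√283965/3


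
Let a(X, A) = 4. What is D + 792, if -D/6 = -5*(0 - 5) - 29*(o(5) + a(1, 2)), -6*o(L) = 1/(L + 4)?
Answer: 12013/9 ≈ 1334.8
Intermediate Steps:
o(L) = -1/(6*(4 + L)) (o(L) = -1/(6*(L + 4)) = -1/(6*(4 + L)))
D = 4885/9 (D = -6*(-5*(0 - 5) - 29*(-1/(24 + 6*5) + 4)) = -6*(-5*(-5) - 29*(-1/(24 + 30) + 4)) = -6*(25 - 29*(-1/54 + 4)) = -6*(25 - 29*215/54) = -6*(25 - 6235/54) = -6*(-4885/54) = 4885/9 ≈ 542.78)
D + 792 = 4885/9 + 792 = 12013/9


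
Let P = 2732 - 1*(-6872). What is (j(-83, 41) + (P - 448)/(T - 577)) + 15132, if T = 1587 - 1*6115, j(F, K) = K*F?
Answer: 59867389/5105 ≈ 11727.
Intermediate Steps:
P = 9604 (P = 2732 + 6872 = 9604)
j(F, K) = F*K
T = -4528 (T = 1587 - 6115 = -4528)
(j(-83, 41) + (P - 448)/(T - 577)) + 15132 = (-83*41 + (9604 - 448)/(-4528 - 577)) + 15132 = (-3403 + 9156/(-5105)) + 15132 = (-3403 + 9156*(-1/5105)) + 15132 = (-3403 - 9156/5105) + 15132 = -17381471/5105 + 15132 = 59867389/5105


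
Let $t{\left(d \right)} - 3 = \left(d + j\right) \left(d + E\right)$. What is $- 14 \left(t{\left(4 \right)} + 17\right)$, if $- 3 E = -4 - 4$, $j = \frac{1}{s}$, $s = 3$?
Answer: $- \frac{6160}{9} \approx -684.44$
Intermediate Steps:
$j = \frac{1}{3} \approx 0.33333$
$E = \frac{8}{3}$ ($E = - \frac{-4 - 4}{3} = \left(- \frac{1}{3}\right) \left(-8\right) = \frac{8}{3} \approx 2.6667$)
$t{\left(d \right)} = 3 + \left(\frac{1}{3} + d\right) \left(\frac{8}{3} + d\right)$ ($t{\left(d \right)} = 3 + \left(d + \frac{1}{3}\right) \left(d + \frac{8}{3}\right) = 3 + \left(\frac{1}{3} + d\right) \left(\frac{8}{3} + d\right)$)
$- 14 \left(t{\left(4 \right)} + 17\right) = - 14 \left(\left(\frac{35}{9} + 4^{2} + 3 \cdot 4\right) + 17\right) = - 14 \left(\left(\frac{35}{9} + 16 + 12\right) + 17\right) = - 14 \left(\frac{287}{9} + 17\right) = \left(-14\right) \frac{440}{9} = - \frac{6160}{9}$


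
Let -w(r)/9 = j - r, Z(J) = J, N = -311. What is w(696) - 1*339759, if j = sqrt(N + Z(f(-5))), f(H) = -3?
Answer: -333495 - 9*I*sqrt(314) ≈ -3.335e+5 - 159.48*I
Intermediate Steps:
j = I*sqrt(314) (j = sqrt(-311 - 3) = sqrt(-314) = I*sqrt(314) ≈ 17.72*I)
w(r) = 9*r - 9*I*sqrt(314) (w(r) = -9*(I*sqrt(314) - r) = -9*(-r + I*sqrt(314)) = 9*r - 9*I*sqrt(314))
w(696) - 1*339759 = (9*696 - 9*I*sqrt(314)) - 1*339759 = (6264 - 9*I*sqrt(314)) - 339759 = -333495 - 9*I*sqrt(314)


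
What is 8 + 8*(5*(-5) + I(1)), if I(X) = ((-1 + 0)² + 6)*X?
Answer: -136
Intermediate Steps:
I(X) = 7*X (I(X) = ((-1)² + 6)*X = (1 + 6)*X = 7*X)
8 + 8*(5*(-5) + I(1)) = 8 + 8*(5*(-5) + 7*1) = 8 + 8*(-25 + 7) = 8 + 8*(-18) = 8 - 144 = -136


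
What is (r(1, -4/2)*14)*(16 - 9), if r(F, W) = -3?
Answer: -294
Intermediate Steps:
(r(1, -4/2)*14)*(16 - 9) = (-3*14)*(16 - 9) = -42*7 = -294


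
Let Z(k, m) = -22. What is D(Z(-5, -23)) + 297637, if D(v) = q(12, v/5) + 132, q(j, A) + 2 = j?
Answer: 297779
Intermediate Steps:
q(j, A) = -2 + j
D(v) = 142 (D(v) = (-2 + 12) + 132 = 10 + 132 = 142)
D(Z(-5, -23)) + 297637 = 142 + 297637 = 297779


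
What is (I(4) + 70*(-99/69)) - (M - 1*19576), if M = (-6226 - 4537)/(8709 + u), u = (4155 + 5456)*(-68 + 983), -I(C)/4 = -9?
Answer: 3950385924433/202463802 ≈ 19512.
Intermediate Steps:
I(C) = 36 (I(C) = -4*(-9) = 36)
u = 8794065 (u = 9611*915 = 8794065)
M = -10763/8802774 (M = (-6226 - 4537)/(8709 + 8794065) = -10763/8802774 ≈ -0.0012227)
(I(4) + 70*(-99/69)) - (M - 1*19576) = (36 + 70*(-99/69)) - (-10763/8802774 - 1*19576) = (36 + 70*(-99*1/69)) - (-10763/8802774 - 19576) = (36 + 70*(-33/23)) - 1*(-172323114587/8802774) = (36 - 2310/23) + 172323114587/8802774 = -1482/23 + 172323114587/8802774 = 3950385924433/202463802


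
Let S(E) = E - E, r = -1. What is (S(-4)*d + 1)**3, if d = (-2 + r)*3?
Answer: 1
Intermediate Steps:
S(E) = 0
d = -9 (d = (-2 - 1)*3 = -3*3 = -9)
(S(-4)*d + 1)**3 = (0*(-9) + 1)**3 = (0 + 1)**3 = 1**3 = 1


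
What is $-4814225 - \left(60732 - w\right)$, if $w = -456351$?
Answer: $-5331308$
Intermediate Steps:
$-4814225 - \left(60732 - w\right) = -4814225 - \left(60732 - -456351\right) = -4814225 - \left(60732 + 456351\right) = -4814225 - 517083 = -5331308$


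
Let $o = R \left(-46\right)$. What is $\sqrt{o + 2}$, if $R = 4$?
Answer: $i \sqrt{182} \approx 13.491 i$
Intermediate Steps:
$o = -184$ ($o = 4 \left(-46\right) = -184$)
$\sqrt{o + 2} = \sqrt{-184 + 2} = \sqrt{-182} = i \sqrt{182}$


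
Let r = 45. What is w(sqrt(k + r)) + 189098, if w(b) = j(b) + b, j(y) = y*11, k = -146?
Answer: 189098 + 12*I*sqrt(101) ≈ 1.891e+5 + 120.6*I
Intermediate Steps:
j(y) = 11*y
w(b) = 12*b (w(b) = 11*b + b = 12*b)
w(sqrt(k + r)) + 189098 = 12*sqrt(-146 + 45) + 189098 = 12*sqrt(-101) + 189098 = 12*(I*sqrt(101)) + 189098 = 12*I*sqrt(101) + 189098 = 189098 + 12*I*sqrt(101)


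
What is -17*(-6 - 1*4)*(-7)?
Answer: -1190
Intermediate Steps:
-17*(-6 - 1*4)*(-7) = -17*(-6 - 4)*(-7) = -17*(-10)*(-7) = 170*(-7) = -1190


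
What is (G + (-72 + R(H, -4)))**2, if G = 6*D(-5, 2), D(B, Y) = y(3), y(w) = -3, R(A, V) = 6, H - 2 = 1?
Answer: 7056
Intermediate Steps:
H = 3 (H = 2 + 1 = 3)
D(B, Y) = -3
G = -18 (G = 6*(-3) = -18)
(G + (-72 + R(H, -4)))**2 = (-18 + (-72 + 6))**2 = (-18 - 66)**2 = (-84)**2 = 7056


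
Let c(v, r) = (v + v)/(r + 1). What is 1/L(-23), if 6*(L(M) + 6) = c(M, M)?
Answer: -66/373 ≈ -0.17694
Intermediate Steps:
c(v, r) = 2*v/(1 + r) (c(v, r) = (2*v)/(1 + r) = 2*v/(1 + r))
L(M) = -6 + M/(3*(1 + M)) (L(M) = -6 + (2*M/(1 + M))/6 = -6 + M/(3*(1 + M)))
1/L(-23) = 1/((-18 - 17*(-23))/(3*(1 - 23))) = 1/((1/3)*(-18 + 391)/(-22)) = 1/((1/3)*(-1/22)*373) = 1/(-373/66) = -66/373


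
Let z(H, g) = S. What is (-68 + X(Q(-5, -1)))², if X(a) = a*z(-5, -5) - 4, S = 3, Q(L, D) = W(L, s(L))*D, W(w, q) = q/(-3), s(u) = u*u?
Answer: 2209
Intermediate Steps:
s(u) = u²
W(w, q) = -q/3 (W(w, q) = q*(-⅓) = -q/3)
Q(L, D) = -D*L²/3 (Q(L, D) = (-L²/3)*D = -D*L²/3)
z(H, g) = 3
X(a) = -4 + 3*a (X(a) = a*3 - 4 = 3*a - 4 = -4 + 3*a)
(-68 + X(Q(-5, -1)))² = (-68 + (-4 + 3*(-⅓*(-1)*(-5)²)))² = (-68 + (-4 + 3*(-⅓*(-1)*25)))² = (-68 + (-4 + 3*(25/3)))² = (-68 + (-4 + 25))² = (-68 + 21)² = (-47)² = 2209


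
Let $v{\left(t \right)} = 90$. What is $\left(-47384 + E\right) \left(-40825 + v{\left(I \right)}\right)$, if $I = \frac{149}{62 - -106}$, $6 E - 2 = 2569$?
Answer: $\frac{3825464585}{2} \approx 1.9127 \cdot 10^{9}$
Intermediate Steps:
$E = \frac{857}{2}$ ($E = \frac{1}{3} + \frac{1}{6} \cdot 2569 = \frac{1}{3} + \frac{2569}{6} = \frac{857}{2} \approx 428.5$)
$I = \frac{149}{168}$ ($I = \frac{149}{62 + 106} = \frac{149}{168} \approx 0.8869$)
$\left(-47384 + E\right) \left(-40825 + v{\left(I \right)}\right) = \left(-47384 + \frac{857}{2}\right) \left(-40825 + 90\right) = \left(- \frac{93911}{2}\right) \left(-40735\right) = \frac{3825464585}{2}$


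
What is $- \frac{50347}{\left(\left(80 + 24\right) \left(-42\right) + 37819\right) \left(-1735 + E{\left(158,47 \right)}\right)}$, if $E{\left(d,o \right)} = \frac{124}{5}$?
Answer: $\frac{22885}{26003591} \approx 0.00088007$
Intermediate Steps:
$E{\left(d,o \right)} = \frac{124}{5}$ ($E{\left(d,o \right)} = 124 \cdot \frac{1}{5} = \frac{124}{5}$)
$- \frac{50347}{\left(\left(80 + 24\right) \left(-42\right) + 37819\right) \left(-1735 + E{\left(158,47 \right)}\right)} = - \frac{50347}{\left(\left(80 + 24\right) \left(-42\right) + 37819\right) \left(-1735 + \frac{124}{5}\right)} = - \frac{50347}{\left(104 \left(-42\right) + 37819\right) \left(- \frac{8551}{5}\right)} = - \frac{50347}{\left(-4368 + 37819\right) \left(- \frac{8551}{5}\right)} = - \frac{50347}{33451 \left(- \frac{8551}{5}\right)} = - \frac{50347}{- \frac{286039501}{5}} = \left(-50347\right) \left(- \frac{5}{286039501}\right) = \frac{22885}{26003591}$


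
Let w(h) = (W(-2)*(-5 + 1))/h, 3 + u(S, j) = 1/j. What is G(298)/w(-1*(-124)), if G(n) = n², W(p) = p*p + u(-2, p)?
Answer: -5505848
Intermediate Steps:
u(S, j) = -3 + 1/j
W(p) = -3 + 1/p + p² (W(p) = p*p + (-3 + 1/p) = p² + (-3 + 1/p) = -3 + 1/p + p²)
w(h) = -2/h (w(h) = ((-3 + 1/(-2) + (-2)²)*(-5 + 1))/h = ((-3 - ½ + 4)*(-4))/h = ((½)*(-4))/h = -2/h)
G(298)/w(-1*(-124)) = 298²/((-2/((-1*(-124))))) = 88804/((-2/124)) = 88804/((-2*1/124)) = 88804/(-1/62) = 88804*(-62) = -5505848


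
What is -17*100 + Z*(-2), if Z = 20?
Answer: -1740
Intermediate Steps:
-17*100 + Z*(-2) = -17*100 + 20*(-2) = -1700 - 40 = -1740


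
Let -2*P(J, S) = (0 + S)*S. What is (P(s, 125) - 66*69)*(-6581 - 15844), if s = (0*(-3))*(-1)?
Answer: 554637525/2 ≈ 2.7732e+8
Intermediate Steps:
s = 0 (s = 0*(-1) = 0)
P(J, S) = -S²/2 (P(J, S) = -(0 + S)*S/2 = -S*S/2 = -S²/2)
(P(s, 125) - 66*69)*(-6581 - 15844) = (-½*125² - 66*69)*(-6581 - 15844) = (-½*15625 - 4554)*(-22425) = (-15625/2 - 4554)*(-22425) = -24733/2*(-22425) = 554637525/2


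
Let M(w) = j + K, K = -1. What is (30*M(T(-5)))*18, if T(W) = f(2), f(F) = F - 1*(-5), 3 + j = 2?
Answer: -1080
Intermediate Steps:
j = -1 (j = -3 + 2 = -1)
f(F) = 5 + F (f(F) = F + 5 = 5 + F)
T(W) = 7 (T(W) = 5 + 2 = 7)
M(w) = -2 (M(w) = -1 - 1 = -2)
(30*M(T(-5)))*18 = (30*(-2))*18 = -60*18 = -1080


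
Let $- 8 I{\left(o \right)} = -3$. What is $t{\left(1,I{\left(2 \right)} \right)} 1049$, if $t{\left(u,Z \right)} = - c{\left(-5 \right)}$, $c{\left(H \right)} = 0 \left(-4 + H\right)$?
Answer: $0$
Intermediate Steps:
$c{\left(H \right)} = 0$
$I{\left(o \right)} = \frac{3}{8}$ ($I{\left(o \right)} = \left(- \frac{1}{8}\right) \left(-3\right) = \frac{3}{8}$)
$t{\left(u,Z \right)} = 0$ ($t{\left(u,Z \right)} = \left(-1\right) 0 = 0$)
$t{\left(1,I{\left(2 \right)} \right)} 1049 = 0 \cdot 1049 = 0$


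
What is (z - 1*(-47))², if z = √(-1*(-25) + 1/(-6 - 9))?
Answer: (705 + √5610)²/225 ≈ 2703.3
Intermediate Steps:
z = √5610/15 (z = √(25 + 1/(-15)) = √(25 - 1/15) = √(374/15) = √5610/15 ≈ 4.9933)
(z - 1*(-47))² = (√5610/15 - 1*(-47))² = (√5610/15 + 47)² = (47 + √5610/15)²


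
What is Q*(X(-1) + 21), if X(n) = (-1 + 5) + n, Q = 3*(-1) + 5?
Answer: 48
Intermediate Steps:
Q = 2 (Q = -3 + 5 = 2)
X(n) = 4 + n
Q*(X(-1) + 21) = 2*((4 - 1) + 21) = 2*(3 + 21) = 2*24 = 48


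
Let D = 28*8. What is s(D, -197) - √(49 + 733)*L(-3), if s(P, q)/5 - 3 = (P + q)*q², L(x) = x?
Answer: 5239230 + 3*√782 ≈ 5.2393e+6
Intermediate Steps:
D = 224
s(P, q) = 15 + 5*q²*(P + q) (s(P, q) = 15 + 5*((P + q)*q²) = 15 + 5*(q²*(P + q)) = 15 + 5*q²*(P + q))
s(D, -197) - √(49 + 733)*L(-3) = (15 + 5*(-197)³ + 5*224*(-197)²) - √(49 + 733)*(-3) = (15 + 5*(-7645373) + 5*224*38809) - √782*(-3) = (15 - 38226865 + 43466080) - (-3)*√782 = 5239230 + 3*√782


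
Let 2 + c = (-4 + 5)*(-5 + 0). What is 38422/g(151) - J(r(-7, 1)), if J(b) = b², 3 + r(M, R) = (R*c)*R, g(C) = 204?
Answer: 9011/102 ≈ 88.343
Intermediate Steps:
c = -7 (c = -2 + (-4 + 5)*(-5 + 0) = -2 + 1*(-5) = -2 - 5 = -7)
r(M, R) = -3 - 7*R² (r(M, R) = -3 + (R*(-7))*R = -3 + (-7*R)*R = -3 - 7*R²)
38422/g(151) - J(r(-7, 1)) = 38422/204 - (-3 - 7*1²)² = 38422*(1/204) - (-3 - 7*1)² = 19211/102 - (-3 - 7)² = 19211/102 - 1*(-10)² = 19211/102 - 1*100 = 19211/102 - 100 = 9011/102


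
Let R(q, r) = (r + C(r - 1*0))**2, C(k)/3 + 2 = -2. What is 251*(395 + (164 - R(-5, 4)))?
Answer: 124245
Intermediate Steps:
C(k) = -12 (C(k) = -6 + 3*(-2) = -6 - 6 = -12)
R(q, r) = (-12 + r)**2 (R(q, r) = (r - 12)**2 = (-12 + r)**2)
251*(395 + (164 - R(-5, 4))) = 251*(395 + (164 - (-12 + 4)**2)) = 251*(395 + (164 - 1*(-8)**2)) = 251*(395 + (164 - 1*64)) = 251*(395 + (164 - 64)) = 251*(395 + 100) = 251*495 = 124245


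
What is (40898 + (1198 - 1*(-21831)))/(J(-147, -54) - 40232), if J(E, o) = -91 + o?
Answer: -21309/13459 ≈ -1.5833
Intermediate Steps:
(40898 + (1198 - 1*(-21831)))/(J(-147, -54) - 40232) = (40898 + (1198 - 1*(-21831)))/((-91 - 54) - 40232) = (40898 + (1198 + 21831))/(-145 - 40232) = (40898 + 23029)/(-40377) = 63927*(-1/40377) = -21309/13459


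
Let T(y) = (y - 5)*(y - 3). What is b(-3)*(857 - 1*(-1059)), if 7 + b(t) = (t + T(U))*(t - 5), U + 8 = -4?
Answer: -3876068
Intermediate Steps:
U = -12 (U = -8 - 4 = -12)
T(y) = (-5 + y)*(-3 + y)
b(t) = -7 + (-5 + t)*(255 + t) (b(t) = -7 + (t + (15 + (-12)**2 - 8*(-12)))*(t - 5) = -7 + (t + (15 + 144 + 96))*(-5 + t) = -7 + (t + 255)*(-5 + t) = -7 + (255 + t)*(-5 + t) = -7 + (-5 + t)*(255 + t))
b(-3)*(857 - 1*(-1059)) = (-1282 + (-3)**2 + 250*(-3))*(857 - 1*(-1059)) = (-1282 + 9 - 750)*(857 + 1059) = -2023*1916 = -3876068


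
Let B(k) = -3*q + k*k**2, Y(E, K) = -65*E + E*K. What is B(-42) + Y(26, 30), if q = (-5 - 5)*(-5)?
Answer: -75148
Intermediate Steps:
q = 50 (q = -10*(-5) = 50)
B(k) = -150 + k**3 (B(k) = -3*50 + k*k**2 = -150 + k**3)
B(-42) + Y(26, 30) = (-150 + (-42)**3) + 26*(-65 + 30) = (-150 - 74088) + 26*(-35) = -74238 - 910 = -75148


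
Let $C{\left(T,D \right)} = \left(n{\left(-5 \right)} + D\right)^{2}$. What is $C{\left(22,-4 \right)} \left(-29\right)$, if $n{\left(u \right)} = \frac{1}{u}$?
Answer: $- \frac{12789}{25} \approx -511.56$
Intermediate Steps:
$C{\left(T,D \right)} = \left(- \frac{1}{5} + D\right)^{2}$ ($C{\left(T,D \right)} = \left(\frac{1}{-5} + D\right)^{2} = \left(- \frac{1}{5} + D\right)^{2}$)
$C{\left(22,-4 \right)} \left(-29\right) = \frac{\left(-1 + 5 \left(-4\right)\right)^{2}}{25} \left(-29\right) = \frac{\left(-1 - 20\right)^{2}}{25} \left(-29\right) = \frac{\left(-21\right)^{2}}{25} \left(-29\right) = \frac{1}{25} \cdot 441 \left(-29\right) = \frac{441}{25} \left(-29\right) = - \frac{12789}{25}$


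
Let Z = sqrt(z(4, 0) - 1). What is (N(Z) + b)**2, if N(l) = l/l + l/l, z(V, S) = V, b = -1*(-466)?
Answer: 219024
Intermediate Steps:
b = 466
Z = sqrt(3) (Z = sqrt(4 - 1) = sqrt(3) ≈ 1.7320)
N(l) = 2 (N(l) = 1 + 1 = 2)
(N(Z) + b)**2 = (2 + 466)**2 = 468**2 = 219024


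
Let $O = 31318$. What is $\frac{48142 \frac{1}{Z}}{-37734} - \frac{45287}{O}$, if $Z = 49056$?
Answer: $- \frac{2993975967643}{2070431977824} \approx -1.4461$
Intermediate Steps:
$\frac{48142 \frac{1}{Z}}{-37734} - \frac{45287}{O} = \frac{48142 \cdot \frac{1}{49056}}{-37734} - \frac{45287}{31318} = 48142 \cdot \frac{1}{49056} \left(- \frac{1}{37734}\right) - \frac{45287}{31318} = \frac{24071}{24528} \left(- \frac{1}{37734}\right) - \frac{45287}{31318} = - \frac{24071}{925539552} - \frac{45287}{31318} = - \frac{2993975967643}{2070431977824}$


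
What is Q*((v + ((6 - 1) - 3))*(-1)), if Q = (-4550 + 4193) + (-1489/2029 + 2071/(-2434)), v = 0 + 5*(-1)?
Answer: -5312704461/4938586 ≈ -1075.8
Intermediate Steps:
v = -5 (v = 0 - 5 = -5)
Q = -1770901487/4938586 (Q = -357 + (-1489*1/2029 + 2071*(-1/2434)) = -357 + (-1489/2029 - 2071/2434) = -357 - 7826285/4938586 = -1770901487/4938586 ≈ -358.58)
Q*((v + ((6 - 1) - 3))*(-1)) = -1770901487*(-5 + ((6 - 1) - 3))*(-1)/4938586 = -1770901487*(-5 + (5 - 3))*(-1)/4938586 = -1770901487*(-5 + 2)*(-1)/4938586 = -(-5312704461)*(-1)/4938586 = -1770901487/4938586*3 = -5312704461/4938586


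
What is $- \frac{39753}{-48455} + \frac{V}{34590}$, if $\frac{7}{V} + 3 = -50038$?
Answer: $\frac{13761838093577}{16774328179290} \approx 0.82041$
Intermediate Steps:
$V = - \frac{7}{50041}$ ($V = \frac{7}{-3 - 50038} = \frac{7}{-50041} = 7 \left(- \frac{1}{50041}\right) = - \frac{7}{50041} \approx -0.00013989$)
$- \frac{39753}{-48455} + \frac{V}{34590} = - \frac{39753}{-48455} - \frac{7}{50041 \cdot 34590} = \left(-39753\right) \left(- \frac{1}{48455}\right) - \frac{7}{1730918190} = \frac{39753}{48455} - \frac{7}{1730918190} = \frac{13761838093577}{16774328179290}$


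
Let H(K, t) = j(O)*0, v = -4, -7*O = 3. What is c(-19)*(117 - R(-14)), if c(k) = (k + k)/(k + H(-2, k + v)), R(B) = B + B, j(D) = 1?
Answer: 290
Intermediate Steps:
O = -3/7 (O = -⅐*3 = -3/7 ≈ -0.42857)
R(B) = 2*B
H(K, t) = 0 (H(K, t) = 1*0 = 0)
c(k) = 2 (c(k) = (k + k)/(k + 0) = (2*k)/k = 2)
c(-19)*(117 - R(-14)) = 2*(117 - 2*(-14)) = 2*(117 - 1*(-28)) = 2*(117 + 28) = 2*145 = 290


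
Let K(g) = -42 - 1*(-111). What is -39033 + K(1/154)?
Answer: -38964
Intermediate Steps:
K(g) = 69 (K(g) = -42 + 111 = 69)
-39033 + K(1/154) = -39033 + 69 = -38964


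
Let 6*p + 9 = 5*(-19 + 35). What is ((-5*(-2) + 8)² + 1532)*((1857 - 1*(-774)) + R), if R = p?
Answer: 14715296/3 ≈ 4.9051e+6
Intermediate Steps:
p = 71/6 (p = -3/2 + (5*(-19 + 35))/6 = -3/2 + (5*16)/6 = -3/2 + (⅙)*80 = -3/2 + 40/3 = 71/6 ≈ 11.833)
R = 71/6 ≈ 11.833
((-5*(-2) + 8)² + 1532)*((1857 - 1*(-774)) + R) = ((-5*(-2) + 8)² + 1532)*((1857 - 1*(-774)) + 71/6) = ((10 + 8)² + 1532)*((1857 + 774) + 71/6) = (18² + 1532)*(2631 + 71/6) = (324 + 1532)*(15857/6) = 1856*(15857/6) = 14715296/3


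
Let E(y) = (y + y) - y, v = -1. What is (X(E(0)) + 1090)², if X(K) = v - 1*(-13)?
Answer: 1214404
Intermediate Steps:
E(y) = y (E(y) = 2*y - y = y)
X(K) = 12 (X(K) = -1 - 1*(-13) = -1 + 13 = 12)
(X(E(0)) + 1090)² = (12 + 1090)² = 1102² = 1214404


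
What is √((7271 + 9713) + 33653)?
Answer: √50637 ≈ 225.03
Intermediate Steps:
√((7271 + 9713) + 33653) = √(16984 + 33653) = √50637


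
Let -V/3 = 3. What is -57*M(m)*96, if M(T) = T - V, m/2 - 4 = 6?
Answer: -158688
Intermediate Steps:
V = -9 (V = -3*3 = -9)
m = 20 (m = 8 + 2*6 = 8 + 12 = 20)
M(T) = 9 + T (M(T) = T - 1*(-9) = T + 9 = 9 + T)
-57*M(m)*96 = -57*(9 + 20)*96 = -57*29*96 = -1653*96 = -158688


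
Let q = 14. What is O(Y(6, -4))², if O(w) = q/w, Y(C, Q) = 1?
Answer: 196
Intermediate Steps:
O(w) = 14/w
O(Y(6, -4))² = (14/1)² = (14*1)² = 14² = 196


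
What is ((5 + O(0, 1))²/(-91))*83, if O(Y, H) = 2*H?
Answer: -581/13 ≈ -44.692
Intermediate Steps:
((5 + O(0, 1))²/(-91))*83 = ((5 + 2*1)²/(-91))*83 = -(5 + 2)²/91*83 = -1/91*7²*83 = -1/91*49*83 = -7/13*83 = -581/13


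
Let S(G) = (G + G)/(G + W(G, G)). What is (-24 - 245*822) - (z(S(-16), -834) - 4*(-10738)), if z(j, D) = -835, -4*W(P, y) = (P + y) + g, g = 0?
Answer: -243531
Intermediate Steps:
W(P, y) = -P/4 - y/4 (W(P, y) = -((P + y) + 0)/4 = -(P + y)/4 = -P/4 - y/4)
S(G) = 4 (S(G) = (G + G)/(G + (-G/4 - G/4)) = (2*G)/(G - G/2) = (2*G)/((G/2)) = (2*G)*(2/G) = 4)
(-24 - 245*822) - (z(S(-16), -834) - 4*(-10738)) = (-24 - 245*822) - (-835 - 4*(-10738)) = (-24 - 201390) - (-835 - 1*(-42952)) = -201414 - (-835 + 42952) = -201414 - 1*42117 = -201414 - 42117 = -243531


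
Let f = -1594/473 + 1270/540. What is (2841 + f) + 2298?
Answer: 131234333/25542 ≈ 5138.0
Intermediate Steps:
f = -26005/25542 (f = -1594*1/473 + 1270*(1/540) = -1594/473 + 127/54 = -26005/25542 ≈ -1.0181)
(2841 + f) + 2298 = (2841 - 26005/25542) + 2298 = 72538817/25542 + 2298 = 131234333/25542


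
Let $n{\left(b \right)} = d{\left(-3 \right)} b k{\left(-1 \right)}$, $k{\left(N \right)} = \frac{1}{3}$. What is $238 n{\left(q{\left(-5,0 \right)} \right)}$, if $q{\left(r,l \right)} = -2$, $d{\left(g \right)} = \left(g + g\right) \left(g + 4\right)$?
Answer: $952$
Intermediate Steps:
$k{\left(N \right)} = \frac{1}{3}$
$d{\left(g \right)} = 2 g \left(4 + g\right)$
$n{\left(b \right)} = - 2 b$ ($n{\left(b \right)} = 2 \left(-3\right) \left(4 - 3\right) b \frac{1}{3} = 2 \left(-3\right) 1 b \frac{1}{3} = - 6 b \frac{1}{3} = - 2 b$)
$238 n{\left(q{\left(-5,0 \right)} \right)} = 238 \left(\left(-2\right) \left(-2\right)\right) = 238 \cdot 4 = 952$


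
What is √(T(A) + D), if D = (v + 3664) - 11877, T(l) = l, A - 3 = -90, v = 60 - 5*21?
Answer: I*√8345 ≈ 91.351*I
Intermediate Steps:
v = -45 (v = 60 - 105 = -45)
A = -87 (A = 3 - 90 = -87)
D = -8258 (D = (-45 + 3664) - 11877 = 3619 - 11877 = -8258)
√(T(A) + D) = √(-87 - 8258) = √(-8345) = I*√8345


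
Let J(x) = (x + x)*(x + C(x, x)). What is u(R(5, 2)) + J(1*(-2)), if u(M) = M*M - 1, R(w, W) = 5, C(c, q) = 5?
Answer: 12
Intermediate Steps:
J(x) = 2*x*(5 + x) (J(x) = (x + x)*(x + 5) = (2*x)*(5 + x) = 2*x*(5 + x))
u(M) = -1 + M**2 (u(M) = M**2 - 1 = -1 + M**2)
u(R(5, 2)) + J(1*(-2)) = (-1 + 5**2) + 2*(1*(-2))*(5 + 1*(-2)) = (-1 + 25) + 2*(-2)*(5 - 2) = 24 + 2*(-2)*3 = 24 - 12 = 12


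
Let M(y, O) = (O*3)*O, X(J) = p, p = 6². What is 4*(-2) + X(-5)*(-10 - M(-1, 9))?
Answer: -9116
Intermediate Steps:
p = 36
X(J) = 36
M(y, O) = 3*O² (M(y, O) = (3*O)*O = 3*O²)
4*(-2) + X(-5)*(-10 - M(-1, 9)) = 4*(-2) + 36*(-10 - 3*9²) = -8 + 36*(-10 - 3*81) = -8 + 36*(-10 - 1*243) = -8 + 36*(-10 - 243) = -8 + 36*(-253) = -8 - 9108 = -9116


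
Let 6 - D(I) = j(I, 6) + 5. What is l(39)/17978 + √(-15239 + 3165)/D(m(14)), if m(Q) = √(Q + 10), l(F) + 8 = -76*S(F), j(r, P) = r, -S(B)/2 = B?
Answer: 2960/8989 - 4*I*√18111/23 - I*√12074/23 ≈ 0.32929 - 28.182*I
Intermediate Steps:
S(B) = -2*B
l(F) = -8 + 152*F (l(F) = -8 - (-152)*F = -8 + 152*F)
m(Q) = √(10 + Q)
D(I) = 1 - I (D(I) = 6 - (I + 5) = 6 - (5 + I) = 6 + (-5 - I) = 1 - I)
l(39)/17978 + √(-15239 + 3165)/D(m(14)) = (-8 + 152*39)/17978 + √(-15239 + 3165)/(1 - √(10 + 14)) = (-8 + 5928)*(1/17978) + √(-12074)/(1 - √24) = 5920*(1/17978) + (I*√12074)/(1 - 2*√6) = 2960/8989 + (I*√12074)/(1 - 2*√6) = 2960/8989 + I*√12074/(1 - 2*√6)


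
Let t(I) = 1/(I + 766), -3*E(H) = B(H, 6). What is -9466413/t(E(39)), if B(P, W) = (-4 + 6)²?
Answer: -7238650474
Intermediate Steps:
B(P, W) = 4 (B(P, W) = 2² = 4)
E(H) = -4/3 (E(H) = -⅓*4 = -4/3)
t(I) = 1/(766 + I)
-9466413/t(E(39)) = -9466413/(1/(766 - 4/3)) = -9466413/(1/(2294/3)) = -9466413/3/2294 = -9466413*2294/3 = -7238650474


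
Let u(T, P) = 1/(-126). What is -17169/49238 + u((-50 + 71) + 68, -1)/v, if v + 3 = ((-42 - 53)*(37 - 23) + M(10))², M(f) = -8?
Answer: -138314916539/396665488611 ≈ -0.34869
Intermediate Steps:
v = 1790241 (v = -3 + ((-42 - 53)*(37 - 23) - 8)² = -3 + (-95*14 - 8)² = -3 + (-1330 - 8)² = -3 + (-1338)² = -3 + 1790244 = 1790241)
u(T, P) = -1/126
-17169/49238 + u((-50 + 71) + 68, -1)/v = -17169/49238 - 1/126/1790241 = -17169*1/49238 - 1/126*1/1790241 = -17169/49238 - 1/225570366 = -138314916539/396665488611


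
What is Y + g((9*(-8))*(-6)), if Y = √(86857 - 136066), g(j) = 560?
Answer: 560 + I*√49209 ≈ 560.0 + 221.83*I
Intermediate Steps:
Y = I*√49209 (Y = √(-49209) = I*√49209 ≈ 221.83*I)
Y + g((9*(-8))*(-6)) = I*√49209 + 560 = 560 + I*√49209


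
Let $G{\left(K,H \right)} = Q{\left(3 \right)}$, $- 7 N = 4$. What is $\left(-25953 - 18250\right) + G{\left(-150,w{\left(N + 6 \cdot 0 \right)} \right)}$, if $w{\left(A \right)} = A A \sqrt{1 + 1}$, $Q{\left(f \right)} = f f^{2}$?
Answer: $-44176$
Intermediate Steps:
$N = - \frac{4}{7}$ ($N = \left(- \frac{1}{7}\right) 4 = - \frac{4}{7} \approx -0.57143$)
$Q{\left(f \right)} = f^{3}$
$w{\left(A \right)} = \sqrt{2} A^{2}$ ($w{\left(A \right)} = A^{2} \sqrt{2} = \sqrt{2} A^{2}$)
$G{\left(K,H \right)} = 27$ ($G{\left(K,H \right)} = 3^{3} = 27$)
$\left(-25953 - 18250\right) + G{\left(-150,w{\left(N + 6 \cdot 0 \right)} \right)} = \left(-25953 - 18250\right) + 27 = -44203 + 27 = -44176$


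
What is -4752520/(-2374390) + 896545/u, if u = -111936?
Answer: -9392761199/1563410112 ≈ -6.0079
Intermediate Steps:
-4752520/(-2374390) + 896545/u = -4752520/(-2374390) + 896545/(-111936) = -4752520*(-1/2374390) + 896545*(-1/111936) = 27956/13967 - 896545/111936 = -9392761199/1563410112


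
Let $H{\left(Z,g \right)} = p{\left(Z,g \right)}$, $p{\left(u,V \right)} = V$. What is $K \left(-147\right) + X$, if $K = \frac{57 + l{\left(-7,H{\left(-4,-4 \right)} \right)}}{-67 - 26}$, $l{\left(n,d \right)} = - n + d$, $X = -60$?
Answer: $\frac{1080}{31} \approx 34.839$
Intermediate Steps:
$H{\left(Z,g \right)} = g$
$l{\left(n,d \right)} = d - n$
$K = - \frac{20}{31}$ ($K = \frac{57 - -3}{-67 - 26} = \frac{57 + \left(-4 + 7\right)}{-93} = \left(57 + 3\right) \left(- \frac{1}{93}\right) = 60 \left(- \frac{1}{93}\right) = - \frac{20}{31} \approx -0.64516$)
$K \left(-147\right) + X = \left(- \frac{20}{31}\right) \left(-147\right) - 60 = \frac{2940}{31} - 60 = \frac{1080}{31}$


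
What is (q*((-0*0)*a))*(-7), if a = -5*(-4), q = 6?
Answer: 0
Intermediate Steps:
a = 20
(q*((-0*0)*a))*(-7) = (6*(-0*0*20))*(-7) = (6*(-2*0*20))*(-7) = (6*(0*20))*(-7) = (6*0)*(-7) = 0*(-7) = 0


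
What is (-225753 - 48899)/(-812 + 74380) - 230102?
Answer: -4232104647/18392 ≈ -2.3011e+5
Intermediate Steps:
(-225753 - 48899)/(-812 + 74380) - 230102 = -274652/73568 - 230102 = -274652*1/73568 - 230102 = -68663/18392 - 230102 = -4232104647/18392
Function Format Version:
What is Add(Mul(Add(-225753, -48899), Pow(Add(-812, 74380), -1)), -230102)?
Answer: Rational(-4232104647, 18392) ≈ -2.3011e+5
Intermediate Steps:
Add(Mul(Add(-225753, -48899), Pow(Add(-812, 74380), -1)), -230102) = Add(Mul(-274652, Pow(73568, -1)), -230102) = Add(Mul(-274652, Rational(1, 73568)), -230102) = Add(Rational(-68663, 18392), -230102) = Rational(-4232104647, 18392)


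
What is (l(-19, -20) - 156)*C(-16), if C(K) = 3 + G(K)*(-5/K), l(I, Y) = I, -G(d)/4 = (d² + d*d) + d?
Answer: 107975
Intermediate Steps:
G(d) = -8*d² - 4*d (G(d) = -4*((d² + d*d) + d) = -4*((d² + d²) + d) = -4*(2*d² + d) = -4*(d + 2*d²) = -8*d² - 4*d)
C(K) = 23 + 40*K (C(K) = 3 + (-4*K*(1 + 2*K))*(-5/K) = 3 + (20 + 40*K) = 23 + 40*K)
(l(-19, -20) - 156)*C(-16) = (-19 - 156)*(23 + 40*(-16)) = -175*(23 - 640) = -175*(-617) = 107975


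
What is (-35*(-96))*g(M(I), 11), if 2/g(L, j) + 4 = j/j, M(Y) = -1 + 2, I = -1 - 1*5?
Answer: -2240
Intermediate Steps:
I = -6 (I = -1 - 5 = -6)
M(Y) = 1
g(L, j) = -⅔ (g(L, j) = 2/(-4 + j/j) = 2/(-4 + 1) = 2/(-3) = 2*(-⅓) = -⅔)
(-35*(-96))*g(M(I), 11) = -35*(-96)*(-⅔) = 3360*(-⅔) = -2240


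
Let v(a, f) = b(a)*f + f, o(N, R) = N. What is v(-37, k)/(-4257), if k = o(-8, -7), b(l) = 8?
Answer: 8/473 ≈ 0.016913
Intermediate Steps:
k = -8
v(a, f) = 9*f (v(a, f) = 8*f + f = 9*f)
v(-37, k)/(-4257) = (9*(-8))/(-4257) = -72*(-1/4257) = 8/473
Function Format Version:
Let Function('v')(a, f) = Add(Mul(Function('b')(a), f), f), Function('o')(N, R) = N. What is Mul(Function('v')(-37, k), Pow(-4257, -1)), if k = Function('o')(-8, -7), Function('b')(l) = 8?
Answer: Rational(8, 473) ≈ 0.016913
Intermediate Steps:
k = -8
Function('v')(a, f) = Mul(9, f) (Function('v')(a, f) = Add(Mul(8, f), f) = Mul(9, f))
Mul(Function('v')(-37, k), Pow(-4257, -1)) = Mul(Mul(9, -8), Pow(-4257, -1)) = Mul(-72, Rational(-1, 4257)) = Rational(8, 473)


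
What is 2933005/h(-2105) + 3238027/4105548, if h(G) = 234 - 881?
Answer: -12039497808271/2656289556 ≈ -4532.5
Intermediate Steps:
h(G) = -647
2933005/h(-2105) + 3238027/4105548 = 2933005/(-647) + 3238027/4105548 = 2933005*(-1/647) + 3238027*(1/4105548) = -2933005/647 + 3238027/4105548 = -12039497808271/2656289556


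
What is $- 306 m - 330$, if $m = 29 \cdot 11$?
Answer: $-97944$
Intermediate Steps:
$m = 319$
$- 306 m - 330 = \left(-306\right) 319 - 330 = -97614 - 330 = -97944$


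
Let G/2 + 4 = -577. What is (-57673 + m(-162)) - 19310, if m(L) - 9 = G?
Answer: -78136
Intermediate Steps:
G = -1162 (G = -8 + 2*(-577) = -8 - 1154 = -1162)
m(L) = -1153 (m(L) = 9 - 1162 = -1153)
(-57673 + m(-162)) - 19310 = (-57673 - 1153) - 19310 = -58826 - 19310 = -78136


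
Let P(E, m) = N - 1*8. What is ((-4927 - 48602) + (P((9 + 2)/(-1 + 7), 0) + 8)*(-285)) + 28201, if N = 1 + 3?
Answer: -26468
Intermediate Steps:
N = 4
P(E, m) = -4 (P(E, m) = 4 - 1*8 = 4 - 8 = -4)
((-4927 - 48602) + (P((9 + 2)/(-1 + 7), 0) + 8)*(-285)) + 28201 = ((-4927 - 48602) + (-4 + 8)*(-285)) + 28201 = (-53529 + 4*(-285)) + 28201 = (-53529 - 1140) + 28201 = -54669 + 28201 = -26468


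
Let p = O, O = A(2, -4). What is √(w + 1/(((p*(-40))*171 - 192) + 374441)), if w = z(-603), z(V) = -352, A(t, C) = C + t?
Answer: I*√52972095594503/387929 ≈ 18.762*I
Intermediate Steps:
O = -2 (O = -4 + 2 = -2)
p = -2
w = -352
√(w + 1/(((p*(-40))*171 - 192) + 374441)) = √(-352 + 1/((-2*(-40)*171 - 192) + 374441)) = √(-352 + 1/((80*171 - 192) + 374441)) = √(-352 + 1/((13680 - 192) + 374441)) = √(-352 + 1/(13488 + 374441)) = √(-352 + 1/387929) = √(-136551007/387929) = I*√52972095594503/387929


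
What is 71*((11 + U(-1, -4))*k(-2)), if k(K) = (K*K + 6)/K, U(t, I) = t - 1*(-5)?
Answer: -5325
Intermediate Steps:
U(t, I) = 5 + t (U(t, I) = t + 5 = 5 + t)
k(K) = (6 + K**2)/K (k(K) = (K**2 + 6)/K = (6 + K**2)/K)
71*((11 + U(-1, -4))*k(-2)) = 71*((11 + (5 - 1))*(-2 + 6/(-2))) = 71*((11 + 4)*(-2 + 6*(-1/2))) = 71*(15*(-2 - 3)) = 71*(15*(-5)) = 71*(-75) = -5325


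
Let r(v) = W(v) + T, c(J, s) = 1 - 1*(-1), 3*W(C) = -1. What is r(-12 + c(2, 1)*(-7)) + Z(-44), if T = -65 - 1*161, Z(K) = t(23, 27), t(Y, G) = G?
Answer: -598/3 ≈ -199.33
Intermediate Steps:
W(C) = -⅓ (W(C) = (⅓)*(-1) = -⅓)
Z(K) = 27
c(J, s) = 2 (c(J, s) = 1 + 1 = 2)
T = -226 (T = -65 - 161 = -226)
r(v) = -679/3 (r(v) = -⅓ - 226 = -679/3)
r(-12 + c(2, 1)*(-7)) + Z(-44) = -679/3 + 27 = -598/3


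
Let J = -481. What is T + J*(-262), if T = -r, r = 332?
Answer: 125690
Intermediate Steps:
T = -332 (T = -1*332 = -332)
T + J*(-262) = -332 - 481*(-262) = -332 + 126022 = 125690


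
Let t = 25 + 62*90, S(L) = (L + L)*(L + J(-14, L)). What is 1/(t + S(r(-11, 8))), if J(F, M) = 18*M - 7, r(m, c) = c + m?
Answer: 1/5989 ≈ 0.00016697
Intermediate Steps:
J(F, M) = -7 + 18*M
S(L) = 2*L*(-7 + 19*L) (S(L) = (L + L)*(L + (-7 + 18*L)) = (2*L)*(-7 + 19*L) = 2*L*(-7 + 19*L))
t = 5605 (t = 25 + 5580 = 5605)
1/(t + S(r(-11, 8))) = 1/(5605 + 2*(8 - 11)*(-7 + 19*(8 - 11))) = 1/(5605 + 2*(-3)*(-7 + 19*(-3))) = 1/(5605 + 2*(-3)*(-7 - 57)) = 1/(5605 + 2*(-3)*(-64)) = 1/(5605 + 384) = 1/5989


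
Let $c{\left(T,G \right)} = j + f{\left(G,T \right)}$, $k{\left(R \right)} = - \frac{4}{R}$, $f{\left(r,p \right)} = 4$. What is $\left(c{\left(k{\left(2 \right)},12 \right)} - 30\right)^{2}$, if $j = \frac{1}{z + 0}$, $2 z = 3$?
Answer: $\frac{5776}{9} \approx 641.78$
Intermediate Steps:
$z = \frac{3}{2}$ ($z = \frac{1}{2} \cdot 3 = \frac{3}{2} \approx 1.5$)
$j = \frac{2}{3}$ ($j = \frac{1}{\frac{3}{2} + 0} = \frac{1}{\frac{3}{2}} = \frac{2}{3} \approx 0.66667$)
$c{\left(T,G \right)} = \frac{14}{3}$ ($c{\left(T,G \right)} = \frac{2}{3} + 4 = \frac{14}{3}$)
$\left(c{\left(k{\left(2 \right)},12 \right)} - 30\right)^{2} = \left(\frac{14}{3} - 30\right)^{2} = \left(- \frac{76}{3}\right)^{2} = \frac{5776}{9}$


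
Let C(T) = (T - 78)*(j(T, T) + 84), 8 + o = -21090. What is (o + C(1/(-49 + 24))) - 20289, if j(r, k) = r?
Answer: -29962024/625 ≈ -47939.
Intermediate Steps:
o = -21098 (o = -8 - 21090 = -21098)
C(T) = (-78 + T)*(84 + T) (C(T) = (T - 78)*(T + 84) = (-78 + T)*(84 + T))
(o + C(1/(-49 + 24))) - 20289 = (-21098 + (-6552 + (1/(-49 + 24))**2 + 6/(-49 + 24))) - 20289 = (-21098 + (-6552 + (1/(-25))**2 + 6/(-25))) - 20289 = (-21098 + (-6552 + (-1/25)**2 + 6*(-1/25))) - 20289 = (-21098 + (-6552 + 1/625 - 6/25)) - 20289 = (-21098 - 4095149/625) - 20289 = -17281399/625 - 20289 = -29962024/625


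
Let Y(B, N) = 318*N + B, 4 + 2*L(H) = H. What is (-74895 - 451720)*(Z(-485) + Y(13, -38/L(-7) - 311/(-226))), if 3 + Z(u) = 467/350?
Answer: -121242996007013/87010 ≈ -1.3934e+9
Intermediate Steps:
Z(u) = -583/350 (Z(u) = -3 + 467/350 = -583/350)
L(H) = -2 + H/2
Y(B, N) = B + 318*N
(-74895 - 451720)*(Z(-485) + Y(13, -38/L(-7) - 311/(-226))) = (-74895 - 451720)*(-583/350 + (13 + 318*(-38/(-2 + (1/2)*(-7)) - 311/(-226)))) = -526615*(-583/350 + (13 + 318*(-38/(-2 - 7/2) - 311*(-1/226)))) = -526615*(-583/350 + (13 + 318*(-38/(-11/2) + 311/226))) = -526615*(-583/350 + (13 + 318*(-38*(-2/11) + 311/226))) = -526615*(-583/350 + (13 + 318*(76/11 + 311/226))) = -526615*(-583/350 + (13 + 318*(20597/2486))) = -526615*(-583/350 + (13 + 3274923/1243)) = -526615*(-583/350 + 3291082/1243) = -526615*1151154031/435050 = -121242996007013/87010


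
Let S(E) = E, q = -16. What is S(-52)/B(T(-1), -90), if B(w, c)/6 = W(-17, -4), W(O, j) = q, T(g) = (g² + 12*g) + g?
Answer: 13/24 ≈ 0.54167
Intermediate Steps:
T(g) = g² + 13*g
W(O, j) = -16
B(w, c) = -96 (B(w, c) = 6*(-16) = -96)
S(-52)/B(T(-1), -90) = -52/(-96) = -52*(-1/96) = 13/24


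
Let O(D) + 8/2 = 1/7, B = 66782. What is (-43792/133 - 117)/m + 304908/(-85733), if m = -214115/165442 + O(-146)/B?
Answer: 13910190616045899367/40762946247979397 ≈ 341.25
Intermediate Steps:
O(D) = -27/7 (O(D) = -4 + 1/7 = -4 + ⅐ = -27/7)
m = -25024415611/19334958377 (m = -214115/165442 - 27/7/66782 = -214115*1/165442 - 27/7*1/66782 = -214115/165442 - 27/467474 = -25024415611/19334958377 ≈ -1.2943)
(-43792/133 - 117)/m + 304908/(-85733) = (-43792/133 - 117)/(-25024415611/19334958377) + 304908/(-85733) = (-43792/133 - 117)*(-19334958377/25024415611) + 304908*(-1/85733) = (-184*34/19 - 117)*(-19334958377/25024415611) - 304908/85733 = (-6256/19 - 117)*(-19334958377/25024415611) - 304908/85733 = -8479/19*(-19334958377/25024415611) - 304908/85733 = 163941112078583/475463896609 - 304908/85733 = 13910190616045899367/40762946247979397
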